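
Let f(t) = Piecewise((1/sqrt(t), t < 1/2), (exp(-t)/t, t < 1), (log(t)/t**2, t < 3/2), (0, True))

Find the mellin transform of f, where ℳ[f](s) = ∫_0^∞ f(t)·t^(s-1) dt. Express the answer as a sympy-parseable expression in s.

undo the shared t-power: sqrt(t) on [0, 1/2); exp(-t) on [1/2, 1); log(t)/t on [1, 3/2)
decompose at 1/2, 1; ℳ[f](s) sums the 3 pieces' integrals
between 0 and 1/2 the integrand is 1/sqrt(t)·t^(s-1)
on [1/2, 1) integrate f = exp(-t)/t against the kernel
for t in [1, 3/2): the term is ∫ log(t)/t**2·t^(s-1)

(9*2**s*(2*s - 1)*(-2*s + (s - 1)**2 + 3)*uppergamma(s - 1, 1/2) - 9*2**s*(2*s - 1)*(-2*s + (s - 1)**2 + 3)*uppergamma(s - 1, 1) + 9*2**s*(2*s - 1) + 4*3**s*(1 - 2*s) + 3**s*(s - 1)*(2*s - 1)*(-4*log(2) + 4*log(3)) + 3**s*(2*s - 1)*(-4*log(3) + 4*log(2)) + 18*sqrt(2)*(-2*s + (s - 1)**2 + 3))/(9*2**s*(2*s - 1)*(-2*s + (s - 1)**2 + 3))
  Re(s) > 1/2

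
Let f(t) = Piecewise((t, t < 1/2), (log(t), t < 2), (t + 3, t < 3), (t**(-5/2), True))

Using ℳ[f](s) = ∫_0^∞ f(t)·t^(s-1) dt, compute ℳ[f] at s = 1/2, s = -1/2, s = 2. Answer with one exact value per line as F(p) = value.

f breaks at 1/2, 2, 3 into 4 integrals to sum
segment 0 to 1/2 holds t; add its integral
on [1/2, 2): add ∫ log(t)·t^(s-1) dt
the [2, 3) slice contributes ∫ (t + 3)·t^(s-1) dt
∫ over [3, ∞) of t**(-5/2)·t^(s-1) joins the sum

F(1/2) = sqrt(2)*(-330 + sqrt(2) + 108*log(2) + 144*sqrt(6))/36
F(-1/2) = sqrt(2)*(-486*log(2) + sqrt(2) + 648)/162
F(2) = 2*sqrt(3)/3 + 17*log(2)/8 + 207/16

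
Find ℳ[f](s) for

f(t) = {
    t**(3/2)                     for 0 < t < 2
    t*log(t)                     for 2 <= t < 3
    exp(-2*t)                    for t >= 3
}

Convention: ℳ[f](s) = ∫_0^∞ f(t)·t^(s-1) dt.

(-12**s*s*(2*s + 3)*log(4) - 12**s*(2*s + 3)*log(4) + 12**s*(4*s + 6) + 12**s*sqrt(2)*(4*s**2 + 8*s + 4) + 3*18**s*s*(2*s + 3)*log(3) + 18**s*(-6*s - 9) + 3*18**s*(2*s + 3)*log(3) + 3**s*(2*s + 3)*(s**2 + 2*s + 1)*uppergamma(s, 6))/(6**s*(2*s + 3)*(s**2 + 2*s + 1))
  Re(s) > -3/2

cuts at 2, 3: linearity sums the 3 kernel integrals
segment [0, 2) carries t**(3/2); integrate it
segment [2, 3) carries t*log(t); integrate it
on [3, ∞): add ∫ exp(-2*t)·t^(s-1) dt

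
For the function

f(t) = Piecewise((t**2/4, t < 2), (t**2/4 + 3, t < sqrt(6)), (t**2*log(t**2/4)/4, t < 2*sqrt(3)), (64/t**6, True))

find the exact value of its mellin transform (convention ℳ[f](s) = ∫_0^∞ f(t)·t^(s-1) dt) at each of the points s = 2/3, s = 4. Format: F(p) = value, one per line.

F(2/3) = -9*2**(2/3)/2 - 241*12**(1/3)/288 - 9*6**(1/3)*log(3)/16 + 9*6**(1/3)*log(2)/16 + 9*12**(1/3)*log(3)/8 + 351*6**(1/3)/64
F(4) = 17/3 + 9*log(2) + 63*log(3)

the common scale on t comes off first: t**2 on [0, 1); t**2 + 3 on [1, sqrt(6)/2); t**2*log(t**2) on [sqrt(6)/2, sqrt(3)); …
peel off the power substitution: t on [0, 1); t + 3 on [1, 3/2); t*log(t) on [3/2, 3); …
linearity at 2, sqrt(6), 2*sqrt(3) turns ℳ[f](s) into 4 summed integrals
the [0, 2) slice contributes ∫ t**2/4·t^(s-1) dt
segment [2, sqrt(6)) carries (t**2/4 + 3); integrate it
between sqrt(6) and 2*sqrt(3) the integrand is t**2*log(t**2/4)/4·t^(s-1)
between 2*sqrt(3) and ∞ the integrand is 64/t**6·t^(s-1)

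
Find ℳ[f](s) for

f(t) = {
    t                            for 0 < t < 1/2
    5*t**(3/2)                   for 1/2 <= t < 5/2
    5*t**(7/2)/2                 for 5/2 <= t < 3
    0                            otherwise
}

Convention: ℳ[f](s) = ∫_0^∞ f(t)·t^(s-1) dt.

summing 3 kernel integrals split by 1/2, 5/2 yields ℳ[f](s)
on [0, 1/2) integrate f = t against the kernel
segment [1/2, 5/2) carries 5*t**(3/2); integrate it
for t in [5/2, 3): the term is ∫ 5*t**(7/2)/2·t^(s-1)

(-10*2**(-s - 3/2)*(s + 1)*(2*s + 7) + 2**(-s - 1)*(2*s + 3)*(2*s + 7) + 5*3**(s + 7/2)*(s + 1)*(2*s + 3) + 10*(5/2)**(s + 3/2)*(s + 1)*(2*s + 7) - 5*(5/2)**(s + 7/2)*(s + 1)*(2*s + 3))/((s + 1)*(2*s + 3)*(2*s + 7))
  Re(s) > -1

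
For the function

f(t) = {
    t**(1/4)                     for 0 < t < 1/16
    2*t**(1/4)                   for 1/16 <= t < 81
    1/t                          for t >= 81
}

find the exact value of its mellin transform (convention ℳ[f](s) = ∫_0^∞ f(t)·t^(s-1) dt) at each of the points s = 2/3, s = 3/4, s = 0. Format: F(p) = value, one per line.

F(2/3) = 2**(1/3)*(-9 + 3910*6**(2/3))/132
F(3/4) = 7837/48
F(0) = 1783/81

back out the power substitution: sqrt(t) on [0, 1/4); 2*sqrt(t) on [1/4, 9); t**(-2) on [9, ∞)
strip the power substitution: t on [0, 1/2); 2*t on [1/2, 3); t**(-4) on [3, ∞)
treat the 3 regions marked off by 1/16, 81 separately and sum
on [0, 1/16): add ∫ t**(1/4)·t^(s-1) dt
between 1/16 and 81 the integrand is 2*t**(1/4)·t^(s-1)
segment [81, ∞) carries 1/t; integrate it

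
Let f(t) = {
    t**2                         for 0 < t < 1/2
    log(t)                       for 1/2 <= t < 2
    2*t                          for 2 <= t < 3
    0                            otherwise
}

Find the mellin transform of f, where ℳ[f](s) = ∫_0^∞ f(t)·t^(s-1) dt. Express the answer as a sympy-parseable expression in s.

(-16*2**(2*s)*s**2*(s + 2) + 4*2**(2*s)*s*(s + 1)*(s + 2)*log(2) - 4*2**(2*s)*(s + 1)*(s + 2) + 24*6**s*s**2*(s + 2) + s**2*(s + 1) + 4*s*(s + 1)*(s + 2)*log(2) + 4*(s + 1)*(s + 2))/(4*2**s*s**2*(s + 1)*(s + 2))
  Re(s) > -2

breakpoints 1/2, 2: one integral from each of the 3 segments
piece [0, 1/2): integrate t**2 against the kernel
over [1/2, 2), the kernel integral of log(t) enters the sum
for t in [2, 3): the term is ∫ 2*t·t^(s-1)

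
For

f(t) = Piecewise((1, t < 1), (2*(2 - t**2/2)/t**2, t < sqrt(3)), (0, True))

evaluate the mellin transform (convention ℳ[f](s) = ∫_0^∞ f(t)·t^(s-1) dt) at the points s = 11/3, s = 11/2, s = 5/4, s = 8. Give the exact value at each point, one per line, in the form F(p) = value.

F(11/3) = -102/55 + 87*3**(5/6)/55
F(11/2) = -60/77 + 138*3**(3/4)/77
F(5/4) = 104/15 - 116*3**(5/8)/45
F(8) = 179/24

undo the power substitution: 1 on [0, 1); 2*(2 - t/2)/t on [1, 3)
undo the common scale on t: 1 on [0, 1/2); (2 - t)/t on [1/2, 3/2)
back out the shared t-power: t on [0, 1/2); 2 - t on [1/2, 3/2)
linearity at 1 turns ℳ[f](s) into 2 summed integrals
segment 0 to 1 holds 1; add its integral
between 1 and sqrt(3) the integrand is 2*(2 - t**2/2)/t**2·t^(s-1)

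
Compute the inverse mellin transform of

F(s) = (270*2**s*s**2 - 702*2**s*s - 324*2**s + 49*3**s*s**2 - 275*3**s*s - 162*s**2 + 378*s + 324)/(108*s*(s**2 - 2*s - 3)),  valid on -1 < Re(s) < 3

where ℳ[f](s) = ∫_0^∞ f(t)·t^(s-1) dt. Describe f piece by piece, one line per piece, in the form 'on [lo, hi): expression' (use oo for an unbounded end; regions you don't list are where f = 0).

on [0, 1): t/2
on [1, 2): t + 1
on [2, 3): t/4
on [3, oo): 8/t**3

back out the common scale on t: t on [0, 1/2); 2*t + 1 on [1/2, 1); t/2 on [1, 3/2); …
summing 4 kernel integrals split by 1, 2, 3 yields ℳ[f](s)
on [0, 1): add ∫ t/2·t^(s-1) dt
on [1, 2): add ∫ (t + 1)·t^(s-1) dt
the [2, 3) slice contributes ∫ t/4·t^(s-1) dt
segment 3 to ∞ holds 8/t**3; add its integral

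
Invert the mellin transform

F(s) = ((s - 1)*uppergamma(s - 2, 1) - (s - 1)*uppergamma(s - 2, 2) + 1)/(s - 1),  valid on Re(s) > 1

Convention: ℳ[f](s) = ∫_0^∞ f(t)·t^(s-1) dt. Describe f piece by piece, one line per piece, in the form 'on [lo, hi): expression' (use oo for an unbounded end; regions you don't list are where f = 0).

the shared t-power comes off first: 1 on [0, 1); exp(-t)/t on [1, 2)
strip the shared t-power: t on [0, 1); exp(-t) on [1, 2)
split f at 1: ℳ[f](s) collects 2 kernel integrals
segment 0 to 1 holds 1/t; add its integral
segment 1 to 2 holds exp(-t)/t**2; add its integral

on [0, 1): 1/t
on [1, 2): exp(-t)/t**2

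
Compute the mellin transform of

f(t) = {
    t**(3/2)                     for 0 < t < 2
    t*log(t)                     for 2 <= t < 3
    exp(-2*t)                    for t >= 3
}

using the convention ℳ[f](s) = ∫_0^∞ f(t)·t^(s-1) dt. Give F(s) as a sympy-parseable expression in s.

summing 3 kernel integrals split by 2, 3 yields ℳ[f](s)
[0, 2) adds the kernel integral of t**(3/2)
between 2 and 3 the integrand is t*log(t)·t^(s-1)
∫ over [3, ∞) of exp(-2*t)·t^(s-1) joins the sum

(-12**s*s*(2*s + 3)*log(4) - 12**s*(2*s + 3)*log(4) + 12**s*(4*s + 6) + 12**s*sqrt(2)*(4*s**2 + 8*s + 4) + 3*18**s*s*(2*s + 3)*log(3) + 18**s*(-6*s - 9) + 3*18**s*(2*s + 3)*log(3) + 3**s*(2*s + 3)*(s**2 + 2*s + 1)*uppergamma(s, 6))/(6**s*(2*s + 3)*(s**2 + 2*s + 1))
  Re(s) > -3/2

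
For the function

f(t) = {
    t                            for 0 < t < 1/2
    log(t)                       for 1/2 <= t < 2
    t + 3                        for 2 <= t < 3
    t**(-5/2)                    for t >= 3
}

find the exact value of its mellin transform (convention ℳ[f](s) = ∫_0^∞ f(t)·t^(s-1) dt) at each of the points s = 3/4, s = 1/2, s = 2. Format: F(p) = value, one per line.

F(3/4) = 2**(1/4)*(-436*sqrt(2) + 2*2**(3/4)*3**(1/4) + 65 + log(2**(42 + 84*sqrt(2))) + 180*6**(3/4))/63
F(1/2) = sqrt(2)*(-330 + sqrt(2) + 108*log(2) + 144*sqrt(6))/36
F(2) = 2*sqrt(3)/3 + 17*log(2)/8 + 207/16

treat the 4 regions marked off by 1/2, 2, 3 separately and sum
on [0, 1/2) integrate f = t against the kernel
between 1/2 and 2 the integrand is log(t)·t^(s-1)
segment 2 to 3 holds (t + 3); add its integral
segment [3, ∞) carries t**(-5/2); integrate it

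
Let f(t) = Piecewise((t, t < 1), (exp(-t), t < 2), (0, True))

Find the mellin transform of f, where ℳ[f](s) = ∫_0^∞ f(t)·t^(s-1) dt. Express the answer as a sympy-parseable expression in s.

((s + 1)*uppergamma(s, 1) - (s + 1)*uppergamma(s, 2) + 1)/(s + 1)
  Re(s) > -1

along the cuts 1, ℳ[f](s) splits into 2 integrals
segment [0, 1) carries t; integrate it
for t in [1, 2): the term is ∫ exp(-t)·t^(s-1)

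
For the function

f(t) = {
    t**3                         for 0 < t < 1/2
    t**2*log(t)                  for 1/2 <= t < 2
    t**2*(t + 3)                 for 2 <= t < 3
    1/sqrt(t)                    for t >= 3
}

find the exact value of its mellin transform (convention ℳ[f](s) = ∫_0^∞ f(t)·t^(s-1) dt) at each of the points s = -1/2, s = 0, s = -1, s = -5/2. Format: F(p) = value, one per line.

F(-1/2) = sqrt(2)*(-1139 + 30*sqrt(2) + 270*log(2) + 864*sqrt(6))/180
F(0) = 2*sqrt(3)/3 + 17*log(2)/8 + 207/16
F(-1) = 2*sqrt(3)/27 + 5*log(2)/2 + 33/8
F(-5/2) = sqrt(2)*(-486*log(2) + sqrt(2) + 648)/162

reversing the shared t-power: t on [0, 1/2); log(t) on [1/2, 2); t + 3 on [2, 3); …
split f at 1/2, 2, 3: ℳ[f](s) collects 4 kernel integrals
∫ over [0, 1/2) of t**3·t^(s-1) joins the sum
segment 1/2 to 2 holds t**2*log(t); add its integral
∫ over [2, 3) of t**2*(t + 3)·t^(s-1) joins the sum
piece [3, ∞): integrate 1/sqrt(t) against the kernel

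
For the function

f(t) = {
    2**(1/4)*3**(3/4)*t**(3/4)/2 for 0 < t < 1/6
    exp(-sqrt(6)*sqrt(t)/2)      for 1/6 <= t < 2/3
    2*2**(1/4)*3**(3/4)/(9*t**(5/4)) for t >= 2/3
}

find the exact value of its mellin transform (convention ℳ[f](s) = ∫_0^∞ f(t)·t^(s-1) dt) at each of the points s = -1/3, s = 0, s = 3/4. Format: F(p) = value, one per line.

the common scale on t comes off first: t**(3/4) on [0, 1/4); exp(-sqrt(t)) on [1/4, 1); t**(-5/4) on [1, ∞)
back out the power substitution: t**(3/2) on [0, 1/2); exp(-t) on [1/2, 1); t**(-5/2) on [1, ∞)
breakpoints 1/6, 2/3: one integral from each of the 3 segments
piece [0, 1/6): integrate 2**(1/4)*3**(3/4)*t**(3/4)/2 against the kernel
segment 1/6 to 2/3 holds exp(-sqrt(6)*sqrt(t)/2); add its integral
over [2/3, ∞), the kernel integral of 2*2**(1/4)*3**(3/4)/(9*t**(5/4)) enters the sum

F(-1/3) = -12**(1/3)*uppergamma(-2/3, 1) + 6*12**(1/3)/19 + 12**(1/3)*uppergamma(-2/3, 1/2) + 3*2**(5/6)*3**(1/3)/5
F(0) = 2*Ei(-1) + sqrt(2)/3 + 4/5 - 2*Ei(-1/2)
F(3/4) = 2**(3/4)*3**(1/4)*(-12*(E*sqrt(pi)*erfc(1) + 2)*exp(1/2) + 12*E*(sqrt(pi)*exp(1/2)*erfc(sqrt(2)/2) + sqrt(2)) + 25*exp(3/2))*exp(-3/2)/36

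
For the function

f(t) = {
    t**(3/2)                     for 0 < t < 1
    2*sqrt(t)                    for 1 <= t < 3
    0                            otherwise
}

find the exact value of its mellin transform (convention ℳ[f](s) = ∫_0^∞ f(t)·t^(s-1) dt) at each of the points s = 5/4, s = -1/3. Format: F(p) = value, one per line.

F(5/4) = -60/77 + 24*3**(3/4)/7
F(-1/3) = -78/7 + 12*3**(1/6)

summing 2 kernel integrals split by 1 yields ℳ[f](s)
over [0, 1), the kernel integral of t**(3/2) enters the sum
on [1, 3) integrate f = 2*sqrt(t) against the kernel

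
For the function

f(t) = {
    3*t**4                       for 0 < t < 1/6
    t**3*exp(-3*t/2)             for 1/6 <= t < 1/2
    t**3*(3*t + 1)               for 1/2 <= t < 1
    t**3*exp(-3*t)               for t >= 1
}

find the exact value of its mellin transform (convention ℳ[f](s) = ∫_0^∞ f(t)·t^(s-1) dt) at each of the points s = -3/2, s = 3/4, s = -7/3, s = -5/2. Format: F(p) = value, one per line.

F(-3/2) = -19*sqrt(2)/60 - sqrt(2)*exp(-3/4)/3 - sqrt(6)*sqrt(pi)*erfc(sqrt(3)/2)/9 + sqrt(3)*sqrt(pi)*erfc(sqrt(3))/18 + sqrt(6)/180 + exp(-3)/3 + sqrt(6)*exp(-1/4)/9 + sqrt(6)*sqrt(pi)*erfc(1/2)/9 + 28/15
F(3/4) = 6**(1/4)*(-6080*sqrt(2)*uppergamma(15/4, 3/4) - 747*3**(3/4) + 5 + 380*2**(3/4)*uppergamma(15/4, 3) + 9216*6**(3/4) + 6080*sqrt(2)*uppergamma(15/4, 1/4))/61560
F(-7/3) = -6*2**(1/3)/5 - 12**(1/3)*uppergamma(2/3, 3/4)/3 + 3**(1/3)*uppergamma(2/3, 3)/3 + 6**(1/3)/20 + 12**(1/3)*uppergamma(2/3, 1/4)/3 + 33/10
F(-5/2) = sqrt(6)*(-9*sqrt(3) - 6*sqrt(pi)*erfc(sqrt(3)/2) + 3*sqrt(2)*sqrt(pi)*erfc(sqrt(3)) + 1 + 6*sqrt(pi)*erfc(1/2) + 12*sqrt(6))/18

remove the shared t-power first: 3*t**3 on [0, 1/6); t**2*exp(-3*t/2) on [1/6, 1/2); t**2*(3*t + 1) on [1/2, 1); …
reversing the shared t-power: 3*t on [0, 1/6); exp(-3*t/2) on [1/6, 1/2); 3*t + 1 on [1/2, 1); …
remove the common scale on t first: t on [0, 1/2); exp(-t/2) on [1/2, 3/2); t + 1 on [3/2, 3); …
integrate the 4 segments split at 1/6, 1/2, 1, then add the results
segment 0 to 1/6 holds 3*t**4; add its integral
∫ over [1/6, 1/2) of t**3*exp(-3*t/2)·t^(s-1) joins the sum
piece [1/2, 1): integrate t**3*(3*t + 1) against the kernel
on [1, ∞) integrate f = t**3*exp(-3*t) against the kernel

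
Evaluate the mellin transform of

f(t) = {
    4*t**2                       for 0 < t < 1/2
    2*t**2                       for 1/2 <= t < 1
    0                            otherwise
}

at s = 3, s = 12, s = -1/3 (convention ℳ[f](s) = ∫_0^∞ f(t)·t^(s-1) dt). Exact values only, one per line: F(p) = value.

F(3) = 33/80
F(12) = 16385/114688
F(-1/3) = 3*2**(1/3)/10 + 6/5

integrate the 2 segments split at 1/2, then add the results
for t in [0, 1/2): the term is ∫ 4*t**2·t^(s-1)
piece [1/2, 1): integrate 2*t**2 against the kernel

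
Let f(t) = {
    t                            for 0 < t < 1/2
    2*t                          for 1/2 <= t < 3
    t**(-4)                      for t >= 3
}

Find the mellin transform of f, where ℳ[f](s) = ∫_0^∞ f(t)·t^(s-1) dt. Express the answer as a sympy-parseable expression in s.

(970*6**s*s - 3890*6**s - 81*s + 324)/(162*2**s*(s**2 - 3*s - 4))
  -1 < Re(s) < 4

slice at 1/2, 3, transform all 3 pieces, and sum them
the [0, 1/2) slice contributes ∫ t·t^(s-1) dt
between 1/2 and 3 the integrand is 2*t·t^(s-1)
segment 3 to ∞ holds t**(-4); add its integral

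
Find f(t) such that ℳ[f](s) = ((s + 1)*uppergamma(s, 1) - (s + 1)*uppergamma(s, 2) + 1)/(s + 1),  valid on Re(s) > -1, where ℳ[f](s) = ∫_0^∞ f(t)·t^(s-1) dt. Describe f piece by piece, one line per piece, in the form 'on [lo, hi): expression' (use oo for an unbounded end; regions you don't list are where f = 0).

on [0, 1): t
on [1, 2): exp(-t)

f breaks at 1 into 2 integrals to sum
∫ over [0, 1) of t·t^(s-1) joins the sum
[1, 2) adds the kernel integral of exp(-t)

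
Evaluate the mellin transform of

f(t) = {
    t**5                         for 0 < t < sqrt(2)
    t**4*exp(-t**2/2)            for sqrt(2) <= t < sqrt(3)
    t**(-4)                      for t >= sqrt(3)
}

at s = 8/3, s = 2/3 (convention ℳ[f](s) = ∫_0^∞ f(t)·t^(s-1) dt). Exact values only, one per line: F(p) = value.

invert the power substitution to get t**(5/2) on [0, 2); t**2*exp(-t/2) on [2, 3); t**(-2) on [3, ∞)
the shared t-power comes off first: sqrt(t) on [0, 2); exp(-t/2) on [2, 3); t**(-4) on [3, ∞)
slice at sqrt(2), sqrt(3), transform all 3 pieces, and sum them
on [0, sqrt(2)): add ∫ t**5·t^(s-1) dt
between sqrt(2) and sqrt(3) the integrand is t**4*exp(-t**2/2)·t^(s-1)
on [sqrt(3), ∞) integrate f = t**(-4) against the kernel

F(8/3) = -4*2**(1/3)*uppergamma(10/3, 3/2) + 3**(1/3)/4 + 24*2**(5/6)/23 + 4*2**(1/3)*uppergamma(10/3, 1)
F(2/3) = -2*2**(1/3)*uppergamma(7/3, 3/2) + 3**(1/3)/30 + 12*2**(5/6)/17 + 2*2**(1/3)*uppergamma(7/3, 1)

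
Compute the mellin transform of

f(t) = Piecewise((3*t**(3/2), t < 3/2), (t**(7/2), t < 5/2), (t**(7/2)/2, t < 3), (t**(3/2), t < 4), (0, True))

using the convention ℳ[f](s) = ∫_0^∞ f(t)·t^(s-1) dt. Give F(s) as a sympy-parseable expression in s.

decompose at 3/2, 5/2, 3; ℳ[f](s) sums the 4 pieces' integrals
for t in [0, 3/2): the term is ∫ 3*t**(3/2)·t^(s-1)
∫ t**(7/2)·t^(s-1) over [3/2, 5/2)
segment [5/2, 3) carries t**(7/2)/2; integrate it
the [3, 4) slice contributes ∫ t**(3/2)·t^(s-1) dt

(512*2**(3*s)*s + 1792*2**(3*s) + 36*3**s*sqrt(6)*s + 342*3**s*sqrt(6) + 250*sqrt(10)*5**s*s + 375*sqrt(10)*5**s + 672*sqrt(3)*6**s*s + 624*sqrt(3)*6**s)/(16*2**s*(4*s**2 + 20*s + 21))
  Re(s) > -3/2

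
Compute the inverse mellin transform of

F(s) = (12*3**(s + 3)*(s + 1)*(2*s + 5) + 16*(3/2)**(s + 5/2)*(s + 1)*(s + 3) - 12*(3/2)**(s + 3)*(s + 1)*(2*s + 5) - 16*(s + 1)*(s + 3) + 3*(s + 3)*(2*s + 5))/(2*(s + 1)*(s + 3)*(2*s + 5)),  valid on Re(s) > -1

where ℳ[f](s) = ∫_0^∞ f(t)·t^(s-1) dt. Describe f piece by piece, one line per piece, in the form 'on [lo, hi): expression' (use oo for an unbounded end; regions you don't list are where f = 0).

on [0, 1): 3*t/2
on [1, 3/2): 4*t**(5/2)
on [3/2, 3): 6*t**3

summing 3 kernel integrals split by 1, 3/2 yields ℳ[f](s)
∫ over [0, 1) of 3*t/2·t^(s-1) joins the sum
segment 1 to 3/2 holds 4*t**(5/2); add its integral
∫ over [3/2, 3) of 6*t**3·t^(s-1) joins the sum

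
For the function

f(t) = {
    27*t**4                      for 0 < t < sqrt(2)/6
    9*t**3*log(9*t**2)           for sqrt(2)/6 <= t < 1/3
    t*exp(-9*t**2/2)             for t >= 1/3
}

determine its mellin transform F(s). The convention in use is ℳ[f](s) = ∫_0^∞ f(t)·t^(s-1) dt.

the shared t-power comes off first: 27*t**3 on [0, sqrt(2)/6); 9*t**2*log(9*t**2) on [sqrt(2)/6, 1/3); exp(-9*t**2/2) on [1/3, ∞)
invert the common scale on t to get t**3 on [0, sqrt(2)/2); t**2*log(t**2) on [sqrt(2)/2, 1); exp(-t**2/2) on [1, ∞)
peel off the power substitution: t**(3/2) on [0, 1/2); t*log(t) on [1/2, 1); exp(-t/2) on [1, ∞)
slice at sqrt(2)/6, 1/3, transform all 3 pieces, and sum them
on [0, sqrt(2)/6) integrate f = 27*t**4 against the kernel
on [sqrt(2)/6, 1/3) integrate f = 9*t**3*log(9*t**2) against the kernel
segment 1/3 to ∞ holds t*exp(-9*t**2/2); add its integral

2**(1/2 - s/2)*(4*2**s*(s + 4)*(4*s + (s + 1)**2 + 8)*uppergamma(s/2 + 1/2, 1/2) - 8*2**(s/2 + 1/2)*(s + 4) + 4*s + (s + 1)*(s + 4)*log(4) + 4*(s + 4)*log(2) + sqrt(2)*(4*s + (s + 1)**2 + 8) + 16)/(24*3**s*(s + 4)*(4*s + (s + 1)**2 + 8))
  Re(s) > -4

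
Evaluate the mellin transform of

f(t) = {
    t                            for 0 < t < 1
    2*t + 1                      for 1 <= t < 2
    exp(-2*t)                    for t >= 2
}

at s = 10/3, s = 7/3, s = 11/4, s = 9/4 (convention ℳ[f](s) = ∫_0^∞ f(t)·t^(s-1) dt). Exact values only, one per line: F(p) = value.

F(10/3) = -69/130 + 2**(2/3)*uppergamma(10/3, 4)/16 + 636*2**(1/3)/65
F(7/3) = -51/70 + 2**(2/3)*uppergamma(7/3, 4)/8 + 228*2**(1/3)/35
F(11/4) = -104/165 + 2**(1/4)*uppergamma(11/4, 4)/8 + 944*2**(3/4)/165
F(9/4) = -88/117 + 2**(3/4)*uppergamma(9/4, 4)/8 + 784*2**(1/4)/117

cuts at 1, 2: linearity sums the 3 kernel integrals
segment 0 to 1 holds t; add its integral
on [1, 2) integrate f = (2*t + 1) against the kernel
∫ over [2, ∞) of exp(-2*t)·t^(s-1) joins the sum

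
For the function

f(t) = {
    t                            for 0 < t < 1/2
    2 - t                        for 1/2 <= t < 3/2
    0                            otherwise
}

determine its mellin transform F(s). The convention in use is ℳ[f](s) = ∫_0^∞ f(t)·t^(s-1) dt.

(3**s*s + 4*3**s - 2*s - 4)/(2*2**s*s*(s + 1))
  Re(s) > -1

summing 2 kernel integrals split by 1/2 yields ℳ[f](s)
∫ t·t^(s-1) over [0, 1/2)
piece [1/2, 3/2): integrate (2 - t) against the kernel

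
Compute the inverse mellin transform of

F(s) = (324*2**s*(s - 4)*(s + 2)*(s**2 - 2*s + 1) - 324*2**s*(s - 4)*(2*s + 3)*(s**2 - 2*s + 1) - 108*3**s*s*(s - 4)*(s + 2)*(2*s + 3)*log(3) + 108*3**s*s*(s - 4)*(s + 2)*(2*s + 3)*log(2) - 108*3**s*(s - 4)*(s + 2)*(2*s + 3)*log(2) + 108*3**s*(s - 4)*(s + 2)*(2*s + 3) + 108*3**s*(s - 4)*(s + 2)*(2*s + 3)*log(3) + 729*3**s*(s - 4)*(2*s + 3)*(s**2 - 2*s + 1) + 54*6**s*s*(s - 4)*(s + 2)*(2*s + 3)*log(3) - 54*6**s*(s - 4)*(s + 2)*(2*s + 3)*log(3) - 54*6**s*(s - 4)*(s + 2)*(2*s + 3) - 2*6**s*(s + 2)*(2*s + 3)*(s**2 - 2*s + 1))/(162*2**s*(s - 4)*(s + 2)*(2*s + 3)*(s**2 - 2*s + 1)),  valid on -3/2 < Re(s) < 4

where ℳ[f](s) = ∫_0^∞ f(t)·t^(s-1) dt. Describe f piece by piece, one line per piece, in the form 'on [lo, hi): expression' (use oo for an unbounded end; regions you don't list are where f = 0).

cuts at 1, 3/2, 3: linearity sums the 4 kernel integrals
the [0, 1) slice contributes ∫ t**(3/2)·t^(s-1) dt
∫ 2*t**2·t^(s-1) over [1, 3/2)
∫ over [3/2, 3) of log(t)/t·t^(s-1) joins the sum
segment 3 to ∞ holds t**(-4); add its integral

on [0, 1): t**(3/2)
on [1, 3/2): 2*t**2
on [3/2, 3): log(t)/t
on [3, oo): t**(-4)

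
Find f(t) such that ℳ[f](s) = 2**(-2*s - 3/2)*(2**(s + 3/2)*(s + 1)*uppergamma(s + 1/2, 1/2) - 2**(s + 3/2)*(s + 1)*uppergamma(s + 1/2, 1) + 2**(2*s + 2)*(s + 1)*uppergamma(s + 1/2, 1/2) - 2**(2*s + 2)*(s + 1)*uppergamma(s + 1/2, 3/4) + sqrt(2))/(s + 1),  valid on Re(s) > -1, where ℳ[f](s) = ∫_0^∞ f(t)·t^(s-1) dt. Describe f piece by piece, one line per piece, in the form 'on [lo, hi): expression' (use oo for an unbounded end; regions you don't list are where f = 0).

the common scale on t comes off first: t on [0, 1/2); sqrt(t)*exp(-t) on [1/2, 1); sqrt(t)*exp(-t/2) on [1, 3/2)
the shared t-power comes off first: sqrt(t) on [0, 1/2); exp(-t) on [1/2, 1); exp(-t/2) on [1, 3/2)
breakpoints 1/4, 1/2: one integral from each of the 3 segments
segment [0, 1/4) carries 2*t; integrate it
∫ over [1/4, 1/2) of sqrt(2)*sqrt(t)*exp(-2*t)·t^(s-1) joins the sum
for t in [1/2, 3/4): the term is ∫ sqrt(2)*sqrt(t)*exp(-t)·t^(s-1)

on [0, 1/4): 2*t
on [1/4, 1/2): sqrt(2)*sqrt(t)*exp(-2*t)
on [1/2, 3/4): sqrt(2)*sqrt(t)*exp(-t)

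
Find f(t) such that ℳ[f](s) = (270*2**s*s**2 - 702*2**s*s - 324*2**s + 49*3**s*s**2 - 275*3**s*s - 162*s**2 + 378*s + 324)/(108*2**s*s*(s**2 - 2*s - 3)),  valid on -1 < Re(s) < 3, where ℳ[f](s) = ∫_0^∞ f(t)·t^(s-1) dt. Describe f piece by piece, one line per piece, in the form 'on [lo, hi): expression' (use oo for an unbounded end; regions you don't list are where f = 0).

on [0, 1/2): t
on [1/2, 1): 2*t + 1
on [1, 3/2): t/2
on [3/2, oo): t**(-3)

summing 4 kernel integrals split by 1/2, 1, 3/2 yields ℳ[f](s)
segment [0, 1/2) carries t; integrate it
over [1/2, 1), the kernel integral of (2*t + 1) enters the sum
over [1, 3/2), the kernel integral of t/2 enters the sum
for t in [3/2, ∞): the term is ∫ t**(-3)·t^(s-1)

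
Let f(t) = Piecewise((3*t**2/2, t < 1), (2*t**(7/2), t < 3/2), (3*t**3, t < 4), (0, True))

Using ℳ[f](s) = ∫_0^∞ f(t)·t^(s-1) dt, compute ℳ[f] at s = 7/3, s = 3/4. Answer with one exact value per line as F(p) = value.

along the cuts 1, 3/2, ℳ[f](s) splits into 3 integrals
over [0, 1), the kernel integral of 3*t**2/2 enters the sum
[1, 3/2) adds the kernel integral of 2*t**(7/2)
[3/2, 4) adds the kernel integral of 3*t**3

F(7/3) = -2187*2**(2/3)*3**(1/3)/1024 + 3/910 + 729*2**(1/6)*3**(5/6)/560 + 576*2**(2/3)
F(3/4) = -27*2**(1/4)*3**(3/4)/20 + 14/187 + 81*2**(3/4)*3**(1/4)/68 + 512*sqrt(2)/5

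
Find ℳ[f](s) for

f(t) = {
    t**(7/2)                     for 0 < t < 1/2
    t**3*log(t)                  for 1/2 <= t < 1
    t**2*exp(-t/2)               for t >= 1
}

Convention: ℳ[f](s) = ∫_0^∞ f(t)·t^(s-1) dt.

invert the shared t-power to get t**(3/2) on [0, 1/2); t*log(t) on [1/2, 1); exp(-t/2) on [1, ∞)
linearity at 1/2, 1 turns ℳ[f](s) into 3 summed integrals
∫ t**(7/2)·t^(s-1) over [0, 1/2)
piece [1/2, 1): integrate t**3*log(t) against the kernel
for t in [1, ∞): the term is ∫ t**2*exp(-t/2)·t^(s-1)

(32*2**(2*s)*(2*s + 7)*(2*s + (s + 2)**2 + 5)*uppergamma(s + 2, 1/2) - 8*2**s*(2*s + 7) + 2*s + (s + 2)*(2*s + 7)*log(2) + (2*s + 7)*log(2) + sqrt(2)*(2*s + (s + 2)**2 + 5) + 7)/(8*2**s*(2*s + 7)*(2*s + (s + 2)**2 + 5))
  Re(s) > -7/2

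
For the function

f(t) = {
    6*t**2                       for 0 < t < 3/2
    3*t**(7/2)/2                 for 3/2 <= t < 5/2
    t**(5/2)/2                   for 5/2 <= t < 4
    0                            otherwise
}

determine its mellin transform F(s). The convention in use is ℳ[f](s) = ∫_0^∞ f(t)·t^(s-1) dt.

summing 3 kernel integrals split by 3/2, 5/2 yields ℳ[f](s)
segment [0, 3/2) carries 6*t**2; integrate it
∫ 3*t**(7/2)/2·t^(s-1) over [3/2, 5/2)
over [5/2, 4), the kernel integral of t**(5/2)/2 enters the sum

(6*(3/2)**(s + 2)*(2*s + 5)*(2*s + 7) - 3*(3/2)**(s + 7/2)*(s + 2)*(2*s + 5) + 4**(s + 5/2)*(s + 2)*(2*s + 7) - (5/2)**(s + 5/2)*(s + 2)*(2*s + 7) + 3*(5/2)**(s + 7/2)*(s + 2)*(2*s + 5))/((s + 2)*(2*s + 5)*(2*s + 7))
  Re(s) > -2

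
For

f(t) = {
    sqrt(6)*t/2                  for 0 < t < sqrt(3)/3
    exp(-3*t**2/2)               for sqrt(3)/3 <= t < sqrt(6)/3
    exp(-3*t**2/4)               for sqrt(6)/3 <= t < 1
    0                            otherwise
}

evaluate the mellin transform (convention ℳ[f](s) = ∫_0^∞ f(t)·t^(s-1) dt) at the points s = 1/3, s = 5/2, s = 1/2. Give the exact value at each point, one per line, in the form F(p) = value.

F(1/3) = 3**(5/6)*(-2**(1/3)*uppergamma(1/6, 3/4)/6 - 2**(1/6)*uppergamma(1/6, 1)/6 + 2**(1/6)*uppergamma(1/6, 1/2)/6 + 2**(1/3)*uppergamma(1/6, 1/2)/6 + sqrt(2)/8)
F(5/2) = 3**(3/4)*(-14*sqrt(2)*uppergamma(5/4, 3/4) - 7*2**(1/4)*uppergamma(5/4, 1) + sqrt(2) + 7*2**(1/4)*uppergamma(5/4, 1/2) + 14*sqrt(2)*uppergamma(5/4, 1/2))/63
F(1/2) = 3**(3/4)*(-sqrt(2)*uppergamma(1/4, 3/4)/6 - 2**(1/4)*uppergamma(1/4, 1)/6 + 2**(1/4)*uppergamma(1/4, 1/2)/6 + sqrt(2)*uppergamma(1/4, 1/2)/6 + sqrt(2)/9)

strip the power substitution: sqrt(6)*sqrt(t)/2 on [0, 1/3); exp(-3*t/2) on [1/3, 2/3); exp(-3*t/4) on [2/3, 1)
peel off the common scale on t: sqrt(t) on [0, 1/2); exp(-t) on [1/2, 1); exp(-t/2) on [1, 3/2)
summing 3 kernel integrals split by sqrt(3)/3, sqrt(6)/3 yields ℳ[f](s)
the [0, sqrt(3)/3) slice contributes ∫ sqrt(6)*t/2·t^(s-1) dt
piece [sqrt(3)/3, sqrt(6)/3): integrate exp(-3*t**2/2) against the kernel
[sqrt(6)/3, 1) adds the kernel integral of exp(-3*t**2/4)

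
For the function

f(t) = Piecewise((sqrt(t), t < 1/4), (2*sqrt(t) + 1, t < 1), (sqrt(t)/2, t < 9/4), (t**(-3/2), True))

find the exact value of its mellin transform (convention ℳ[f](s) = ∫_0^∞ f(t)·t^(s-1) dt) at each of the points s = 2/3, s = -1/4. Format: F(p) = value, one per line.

the power substitution comes off first: t on [0, 1/2); 2*t + 1 on [1/2, 1); t/2 on [1, 3/2); …
along the cuts 1/4, 1, 9/4, ℳ[f](s) splits into 4 integrals
the [0, 1/4) slice contributes ∫ sqrt(t)·t^(s-1) dt
∫ (2*sqrt(t) + 1)·t^(s-1) over [1/4, 1)
the [1, 9/4) slice contributes ∫ sqrt(t)/2·t^(s-1) dt
for t in [9/4, ∞): the term is ∫ t**(-3/2)·t^(s-1)

F(2/3) = 2**(2/3)*(-405 + 629*3**(1/3) + 1170*2**(1/3))/840
F(-1/4) = 2 + 599*sqrt(6)/567 + 2*sqrt(2)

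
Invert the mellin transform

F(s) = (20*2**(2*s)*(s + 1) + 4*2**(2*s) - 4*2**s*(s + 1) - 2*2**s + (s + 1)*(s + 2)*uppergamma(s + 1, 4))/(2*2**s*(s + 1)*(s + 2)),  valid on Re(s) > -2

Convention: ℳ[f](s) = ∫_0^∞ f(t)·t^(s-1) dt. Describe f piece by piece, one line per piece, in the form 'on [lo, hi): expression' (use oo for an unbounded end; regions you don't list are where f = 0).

on [0, 1): t**2
on [1, 2): t*(2*t + 1)
on [2, oo): t*exp(-2*t)

invert the shared t-power to get t on [0, 1); 2*t + 1 on [1, 2); exp(-2*t) on [2, ∞)
f breaks at 1, 2 into 3 integrals to sum
piece [0, 1): integrate t**2 against the kernel
on [1, 2) integrate f = t*(2*t + 1) against the kernel
piece [2, ∞): integrate t*exp(-2*t) against the kernel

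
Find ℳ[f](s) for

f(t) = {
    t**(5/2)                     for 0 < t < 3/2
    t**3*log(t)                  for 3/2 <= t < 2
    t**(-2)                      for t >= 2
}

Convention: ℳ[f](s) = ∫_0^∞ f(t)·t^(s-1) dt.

the shared t-power comes off first: t**(3/2) on [0, 3/2); t**2*log(t) on [3/2, 2); t**(-3) on [2, ∞)
undo the shared t-power: sqrt(t) on [0, 3/2); t*log(t) on [3/2, 2); t**(-4) on [2, ∞)
integrate the 3 segments split at 3/2, 2, then add the results
∫ over [0, 3/2) of t**(5/2)·t^(s-1) joins the sum
piece [3/2, 2): integrate t**3*log(t) against the kernel
for t in [2, ∞): the term is ∫ t**(-2)·t^(s-1)

(-64*2**(2*s)*(s - 2)*(2*s + 5) - 2*2**(2*s)*(2*s + 5)*(2*s + (s + 2)**2 + 5) + 3**s*(s - 2)*(s + 2)*(2*s + 5)*(-27*log(3) + 27*log(2)) + 3**s*(s - 2)*(2*s + 5)*(-27*log(3) + 27*log(2)) + 27*3**s*(s - 2)*(2*s + 5) + 18*3**s*sqrt(6)*(s - 2)*(2*s + (s + 2)**2 + 5) + 64*4**s*(s - 2)*(s + 2)*(2*s + 5)*log(2) + 64*4**s*(s - 2)*(2*s + 5)*log(2))/(8*2**s*(s - 2)*(2*s + 5)*(2*s + (s + 2)**2 + 5))
  -5/2 < Re(s) < 2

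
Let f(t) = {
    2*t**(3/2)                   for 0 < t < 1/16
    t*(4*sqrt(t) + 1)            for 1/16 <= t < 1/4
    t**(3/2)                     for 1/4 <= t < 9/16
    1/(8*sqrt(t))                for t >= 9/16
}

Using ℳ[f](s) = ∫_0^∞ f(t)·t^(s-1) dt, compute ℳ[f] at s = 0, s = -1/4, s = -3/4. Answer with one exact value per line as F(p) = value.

strip the shared t-power: 2*sqrt(t) on [0, 1/16); 4*sqrt(t) + 1 on [1/16, 1/4); sqrt(t) on [1/4, 9/16); …
peel off the power substitution: 2*t on [0, 1/4); 4*t + 1 on [1/4, 1/2); t on [1/2, 3/4); …
strip the common scale on t: t on [0, 1/2); 2*t + 1 on [1/2, 1); t/2 on [1, 3/2); …
the 4 pieces separated at 1/16, 1/4, 9/16 each add one integral
segment 0 to 1/16 holds 2*t**(3/2); add its integral
the [1/16, 1/4) slice contributes ∫ t*(4*sqrt(t) + 1)·t^(s-1) dt
for t in [1/4, 9/16): the term is ∫ t**(3/2)·t^(s-1)
∫ over [9/16, ∞) of 1/(8*sqrt(t))·t^(s-1) joins the sum

F(0) = 33/32
F(-1/4) = -13/60 + 403*sqrt(3)/1080 + 19*sqrt(2)/30
F(-3/4) = -7/3 + 167*sqrt(3)/270 + 3*sqrt(2)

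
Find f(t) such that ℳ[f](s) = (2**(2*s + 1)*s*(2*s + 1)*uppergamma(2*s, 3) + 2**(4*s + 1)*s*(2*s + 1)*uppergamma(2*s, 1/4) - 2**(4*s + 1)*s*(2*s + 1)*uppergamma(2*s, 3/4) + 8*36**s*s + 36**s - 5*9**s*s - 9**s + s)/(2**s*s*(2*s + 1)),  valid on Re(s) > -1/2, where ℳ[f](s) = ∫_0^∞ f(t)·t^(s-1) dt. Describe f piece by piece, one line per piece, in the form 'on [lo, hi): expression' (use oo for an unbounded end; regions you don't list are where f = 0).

remove the common scale on t first: sqrt(t)/2 on [0, 1); exp(-sqrt(t)/4) on [1, 9); sqrt(t)/2 + 1 on [9, 36); …
strip the power substitution: t/2 on [0, 1); exp(-t/4) on [1, 3); t/2 + 1 on [3, 6); …
back out the common scale on t: t on [0, 1/2); exp(-t/2) on [1/2, 3/2); t + 1 on [3/2, 3); …
the 4 pieces separated at 1/2, 9/2, 18 each add one integral
between 0 and 1/2 the integrand is sqrt(2)*sqrt(t)/2·t^(s-1)
the [1/2, 9/2) slice contributes ∫ exp(-sqrt(2)*sqrt(t)/4)·t^(s-1) dt
∫ over [9/2, 18) of (sqrt(2)*sqrt(t)/2 + 1)·t^(s-1) joins the sum
segment 18 to ∞ holds exp(-sqrt(2)*sqrt(t)/2); add its integral

on [0, 1/2): sqrt(2)*sqrt(t)/2
on [1/2, 9/2): exp(-sqrt(2)*sqrt(t)/4)
on [9/2, 18): sqrt(2)*sqrt(t)/2 + 1
on [18, oo): exp(-sqrt(2)*sqrt(t)/2)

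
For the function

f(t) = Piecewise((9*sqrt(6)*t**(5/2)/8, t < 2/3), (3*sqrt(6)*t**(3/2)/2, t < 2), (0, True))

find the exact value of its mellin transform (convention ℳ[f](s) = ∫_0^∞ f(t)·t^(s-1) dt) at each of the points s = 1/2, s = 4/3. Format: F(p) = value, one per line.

strip the common scale on t: t**(5/2) on [0, 1); 2*t**(3/2) on [1, 3)
undo the shared t-power: t**(3/2) on [0, 1); 2*sqrt(t) on [1, 3)
split f at 2/3: ℳ[f](s) collects 2 kernel integrals
segment [0, 2/3) carries 9*sqrt(6)*t**(5/2)/8; integrate it
piece [2/3, 2): integrate 3*sqrt(6)*t**(3/2)/2 against the kernel

F(1/2) = 25*sqrt(6)/9
F(4/3) = 4*2**(1/3)*3**(2/3)*(-29 + 414*3**(5/6))/1173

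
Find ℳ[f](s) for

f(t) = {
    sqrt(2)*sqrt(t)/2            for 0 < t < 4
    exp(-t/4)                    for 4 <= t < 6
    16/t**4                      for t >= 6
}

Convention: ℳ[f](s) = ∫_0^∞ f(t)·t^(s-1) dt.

2**s*(2**s*(s - 4)*(2*s + 1)*uppergamma(s, 1) - 2**s*(s - 4)*(2*s + 1)*uppergamma(s, 3/2) + 2*2**(s + 1/2)*(s - 4) - 3**s*(2*s + 1)/81)/((s - 4)*(2*s + 1))
  -1/2 < Re(s) < 4

reversing the common scale on t: sqrt(t) on [0, 2); exp(-t/2) on [2, 3); t**(-4) on [3, ∞)
integrate the 3 segments split at 4, 6, then add the results
for t in [0, 4): the term is ∫ sqrt(2)*sqrt(t)/2·t^(s-1)
on [4, 6) integrate f = exp(-t/4) against the kernel
∫ 16/t**4·t^(s-1) over [6, ∞)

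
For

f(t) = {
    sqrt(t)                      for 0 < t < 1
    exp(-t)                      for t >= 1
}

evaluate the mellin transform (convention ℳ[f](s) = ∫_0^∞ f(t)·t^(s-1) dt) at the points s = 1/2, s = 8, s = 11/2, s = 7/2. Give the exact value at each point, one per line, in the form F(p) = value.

along the cuts 1, ℳ[f](s) splits into 2 integrals
the [0, 1) slice contributes ∫ sqrt(t)·t^(s-1) dt
the [1, ∞) slice contributes ∫ exp(-t)·t^(s-1) dt

F(1/2) = sqrt(pi)*erfc(1) + 1
F(8) = 2/17 + 13700*exp(-1)
F(11/2) = (E*(16 + 2835*sqrt(pi)*erfc(1)) + 11490)*exp(-1)/96
F(7/2) = (E*(2 + 15*sqrt(pi)*erfc(1)) + 58)*exp(-1)/8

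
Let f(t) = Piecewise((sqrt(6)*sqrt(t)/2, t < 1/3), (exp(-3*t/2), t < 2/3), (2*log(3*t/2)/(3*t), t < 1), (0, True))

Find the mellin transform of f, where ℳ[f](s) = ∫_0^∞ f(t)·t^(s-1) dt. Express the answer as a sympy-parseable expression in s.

back out the common scale on t: sqrt(t) on [0, 1/2); exp(-t) on [1/2, 1); log(t)/t on [1, 3/2)
breakpoints 1/3, 2/3: one integral from each of the 3 segments
∫ over [0, 1/3) of sqrt(6)*sqrt(t)/2·t^(s-1) joins the sum
on [1/3, 2/3) integrate f = exp(-3*t/2) against the kernel
segment [2/3, 1) carries 2*log(3*t/2)/(3*t); integrate it

3**(-s - 1)*(3*2**s*(2*s + 1)*(s**2 - 2*s + 1)*uppergamma(s, 1/2) - 3*2**s*(2*s + 1)*(s**2 - 2*s + 1)*uppergamma(s, 1) + 2**s*(6*s + 3) + 3**s*s*(2*s + 1)*(-2*log(2) + 2*log(3)) + 3**s*(-4*s - 2) + 3**s*(2*s + 1)*(-2*log(3) + 2*log(2)) + sqrt(2)*(3*s**2 - 6*s + 3))/((2*s + 1)*(s**2 - 2*s + 1))
  Re(s) > -1/2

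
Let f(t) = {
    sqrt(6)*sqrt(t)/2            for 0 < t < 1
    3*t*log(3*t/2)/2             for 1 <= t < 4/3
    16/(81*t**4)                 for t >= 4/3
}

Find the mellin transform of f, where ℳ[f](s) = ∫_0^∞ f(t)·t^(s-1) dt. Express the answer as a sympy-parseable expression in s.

(32*2**(2*s)*s*(s - 4)*(2*s + 1)*log(2) - 32*2**(2*s)*(s - 4)*(2*s + 1) + 32*2**(2*s)*(s - 4)*(2*s + 1)*log(2) + 3**s*s*(s - 4)*(2*s + 1)*(-24*log(3) + 24*log(2)) + 3**s*(s - 4)*(2*s + 1)*(-24*log(3) + 24*log(2)) + 24*3**s*(s - 4)*(2*s + 1) + 16*3**s*sqrt(6)*(s - 4)*(s**2 + 2*s + 1) - 4**s*(2*s + 1)*(s**2 + 2*s + 1))/(16*3**s*(s - 4)*(2*s + 1)*(s**2 + 2*s + 1))
  -1/2 < Re(s) < 4

remove the common scale on t first: sqrt(t) on [0, 3/2); t*log(t) on [3/2, 2); t**(-4) on [2, ∞)
slice at 1, 4/3, transform all 3 pieces, and sum them
for t in [0, 1): the term is ∫ sqrt(6)*sqrt(t)/2·t^(s-1)
the [1, 4/3) slice contributes ∫ 3*t*log(3*t/2)/2·t^(s-1) dt
over [4/3, ∞), the kernel integral of 16/(81*t**4) enters the sum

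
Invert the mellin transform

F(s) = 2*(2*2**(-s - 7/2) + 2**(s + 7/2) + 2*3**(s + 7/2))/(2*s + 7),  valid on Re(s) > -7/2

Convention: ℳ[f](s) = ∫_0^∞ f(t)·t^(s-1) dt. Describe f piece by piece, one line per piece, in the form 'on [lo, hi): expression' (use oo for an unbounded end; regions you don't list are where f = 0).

cuts at 1/2, 2: linearity sums the 3 kernel integrals
over [0, 1/2), the kernel integral of 5*t**(7/2) enters the sum
segment [1/2, 2) carries 3*t**(7/2); integrate it
for t in [2, 3): the term is ∫ 2*t**(7/2)·t^(s-1)

on [0, 1/2): 5*t**(7/2)
on [1/2, 2): 3*t**(7/2)
on [2, 3): 2*t**(7/2)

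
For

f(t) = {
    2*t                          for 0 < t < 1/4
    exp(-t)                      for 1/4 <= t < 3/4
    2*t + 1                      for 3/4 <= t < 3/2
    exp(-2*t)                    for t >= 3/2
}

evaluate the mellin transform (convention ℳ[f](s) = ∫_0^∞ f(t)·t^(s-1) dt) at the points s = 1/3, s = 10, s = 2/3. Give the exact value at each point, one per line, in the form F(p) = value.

F(1/3) = -33*6**(1/3)/16 - uppergamma(1/3, 3/4) + 2**(2/3)*uppergamma(1/3, 3)/2 + 3*2**(1/3)/16 + uppergamma(1/3, 1/4) + 21*12**(1/3)/8
F(10) = -201383466759*exp(-3/4)/262144 + 2477577947/115343360 + 1820151*exp(-3)/256 + 122145247909*exp(-1/4)/262144
F(2/3) = -3*6**(2/3)/5 - uppergamma(2/3, 3/4) + 2**(1/3)*uppergamma(2/3, 3)/2 + 3*2**(2/3)/40 + uppergamma(2/3, 1/4) + 33*18**(1/3)/20

undo the common scale on t: t on [0, 1/2); exp(-t/2) on [1/2, 3/2); t + 1 on [3/2, 3); …
treat the 4 regions marked off by 1/4, 3/4, 3/2 separately and sum
on [0, 1/4): add ∫ 2*t·t^(s-1) dt
over [1/4, 3/4), the kernel integral of exp(-t) enters the sum
∫ over [3/4, 3/2) of (2*t + 1)·t^(s-1) joins the sum
piece [3/2, ∞): integrate exp(-2*t) against the kernel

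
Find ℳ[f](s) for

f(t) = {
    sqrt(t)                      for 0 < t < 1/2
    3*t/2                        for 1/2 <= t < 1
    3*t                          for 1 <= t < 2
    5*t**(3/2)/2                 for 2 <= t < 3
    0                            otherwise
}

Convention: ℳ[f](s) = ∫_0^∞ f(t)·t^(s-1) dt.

f breaks at 1/2, 1, 2 into 4 integrals to sum
the [0, 1/2) slice contributes ∫ sqrt(t)·t^(s-1) dt
on [1/2, 1): add ∫ 3*t/2·t^(s-1) dt
on [1, 2): add ∫ 3*t·t^(s-1) dt
for t in [2, 3): the term is ∫ 5*t**(3/2)/2·t^(s-1)

(2**(5/2 - s)*(s + 1)*(2*s + 3) + 3*2**(s + 3)*(2*s + 1)*(2*s + 3) - 5*2**(s + 7/2)*(s + 1)*(2*s + 1) + 20*3**(s + 3/2)*(s + 1)*(2*s + 1) - 6*(2*s + 1)*(2*s + 3) - 3*(2*s + 1)*(2*s + 3)/2**s)/(4*(s + 1)*(2*s + 1)*(2*s + 3))
  Re(s) > -1/2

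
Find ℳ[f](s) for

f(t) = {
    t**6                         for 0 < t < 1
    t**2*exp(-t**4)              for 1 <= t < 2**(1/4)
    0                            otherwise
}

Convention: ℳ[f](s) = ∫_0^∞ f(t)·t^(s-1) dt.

reversing the power substitution: t**3 on [0, 1); t*exp(-t**2) on [1, sqrt(2))
peel off the shared t-power: t**2 on [0, 1); exp(-t**2) on [1, sqrt(2))
back out the power substitution: t on [0, 1); exp(-t) on [1, 2)
decompose at 1; ℳ[f](s) sums the 2 pieces' integrals
segment 0 to 1 holds t**6; add its integral
∫ over [1, 2**(1/4)) of t**2*exp(-t**4)·t^(s-1) joins the sum

((s + 6)*uppergamma(s/4 + 1/2, 1) - (s + 6)*uppergamma(s/4 + 1/2, 2) + 4)/(4*(s + 6))
  Re(s) > -6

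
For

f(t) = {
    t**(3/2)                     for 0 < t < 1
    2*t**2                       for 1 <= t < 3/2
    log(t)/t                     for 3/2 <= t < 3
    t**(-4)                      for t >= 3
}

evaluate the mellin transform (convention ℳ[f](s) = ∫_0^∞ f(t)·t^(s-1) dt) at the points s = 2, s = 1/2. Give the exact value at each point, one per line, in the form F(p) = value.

f breaks at 1, 3/2, 3 into 4 integrals to sum
for t in [0, 1): the term is ∫ t**(3/2)·t^(s-1)
∫ 2*t**2·t^(s-1) over [1, 3/2)
on [3/2, 3) integrate f = log(t)/t against the kernel
segment [3, ∞) carries t**(-4); integrate it

F(2) = 1759/2016 + 3*log(2)/2 + 3*log(3)/2
F(1/2) = -754*sqrt(3)/567 - 2*sqrt(3)*log(3)/3 - 2*sqrt(6)*log(2)/3 - 3/10 + 2*sqrt(6)*log(3)/3 + 67*sqrt(6)/30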